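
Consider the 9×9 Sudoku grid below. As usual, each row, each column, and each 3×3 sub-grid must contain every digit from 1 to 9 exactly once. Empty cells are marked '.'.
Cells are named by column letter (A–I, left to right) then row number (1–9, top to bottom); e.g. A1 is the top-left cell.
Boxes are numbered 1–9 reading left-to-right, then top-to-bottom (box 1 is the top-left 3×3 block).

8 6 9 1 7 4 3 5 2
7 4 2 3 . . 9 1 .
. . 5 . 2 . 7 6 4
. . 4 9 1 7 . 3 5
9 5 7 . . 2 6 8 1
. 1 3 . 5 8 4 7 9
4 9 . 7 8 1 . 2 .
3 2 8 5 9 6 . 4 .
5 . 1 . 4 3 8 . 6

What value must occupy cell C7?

Row 7 already contains {1, 2, 4, 7, 8, 9}.
Column C already contains {1, 2, 3, 4, 5, 7, 8, 9}.
Its 3×3 block (box 7) already contains {1, 2, 3, 4, 5, 8, 9}.
The only value from 1–9 not eliminated is 6, so C7 = 6.

6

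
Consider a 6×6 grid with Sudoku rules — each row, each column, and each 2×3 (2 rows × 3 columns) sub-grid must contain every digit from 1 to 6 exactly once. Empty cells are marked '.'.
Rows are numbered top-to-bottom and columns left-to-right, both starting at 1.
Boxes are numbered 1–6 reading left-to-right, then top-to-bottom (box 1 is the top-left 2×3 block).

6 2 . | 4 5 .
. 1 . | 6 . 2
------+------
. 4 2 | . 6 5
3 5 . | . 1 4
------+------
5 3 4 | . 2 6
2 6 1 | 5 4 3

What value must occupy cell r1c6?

1

Row 1 already contains {2, 4, 5, 6}.
Column 6 already contains {2, 3, 4, 5, 6}.
Its 2×3 block (box 2) already contains {2, 4, 5, 6}.
The only value from 1–6 not eliminated is 1, so r1c6 = 1.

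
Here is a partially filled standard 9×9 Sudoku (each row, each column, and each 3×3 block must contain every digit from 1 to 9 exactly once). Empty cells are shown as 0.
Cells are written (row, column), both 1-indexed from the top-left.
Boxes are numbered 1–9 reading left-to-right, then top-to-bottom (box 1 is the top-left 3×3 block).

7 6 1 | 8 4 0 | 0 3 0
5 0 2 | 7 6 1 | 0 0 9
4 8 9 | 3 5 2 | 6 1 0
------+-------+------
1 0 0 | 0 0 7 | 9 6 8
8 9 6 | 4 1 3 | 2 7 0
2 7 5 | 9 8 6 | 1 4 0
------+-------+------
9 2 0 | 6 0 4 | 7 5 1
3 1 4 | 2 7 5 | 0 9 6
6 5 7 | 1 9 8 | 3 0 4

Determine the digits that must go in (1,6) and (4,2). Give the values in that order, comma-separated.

9,4

For (1,6):
  Row 1 already contains {1, 3, 4, 6, 7, 8}.
  Column 6 already contains {1, 2, 3, 4, 5, 6, 7, 8}.
  Its 3×3 block (box 2) already contains {1, 2, 3, 4, 5, 6, 7, 8}.
  The only value from 1–9 not eliminated is 9, so (1,6) = 9.
For (4,2):
  Consider where 4 can go in box 4.
  (4,3) is out (column 3 already has a 4).
  So the only cell in box 4 that can hold 4 is (4,2).
  So (4,2) = 4.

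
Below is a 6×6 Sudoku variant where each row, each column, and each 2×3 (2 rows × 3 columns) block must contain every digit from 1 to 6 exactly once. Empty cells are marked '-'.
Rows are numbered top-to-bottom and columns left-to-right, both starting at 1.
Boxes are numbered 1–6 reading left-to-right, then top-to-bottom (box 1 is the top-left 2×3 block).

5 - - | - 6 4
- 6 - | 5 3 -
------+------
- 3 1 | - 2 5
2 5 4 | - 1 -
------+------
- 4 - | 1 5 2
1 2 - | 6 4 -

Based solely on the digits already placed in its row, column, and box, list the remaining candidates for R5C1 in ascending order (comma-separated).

3,6

Row 5 already contains {1, 2, 4, 5}.
Column 1 already contains {1, 2, 5}.
Its 2×3 block (box 5) already contains {1, 2, 4}.
Removing those from 1–6 leaves {3, 6} as the candidates for R5C1.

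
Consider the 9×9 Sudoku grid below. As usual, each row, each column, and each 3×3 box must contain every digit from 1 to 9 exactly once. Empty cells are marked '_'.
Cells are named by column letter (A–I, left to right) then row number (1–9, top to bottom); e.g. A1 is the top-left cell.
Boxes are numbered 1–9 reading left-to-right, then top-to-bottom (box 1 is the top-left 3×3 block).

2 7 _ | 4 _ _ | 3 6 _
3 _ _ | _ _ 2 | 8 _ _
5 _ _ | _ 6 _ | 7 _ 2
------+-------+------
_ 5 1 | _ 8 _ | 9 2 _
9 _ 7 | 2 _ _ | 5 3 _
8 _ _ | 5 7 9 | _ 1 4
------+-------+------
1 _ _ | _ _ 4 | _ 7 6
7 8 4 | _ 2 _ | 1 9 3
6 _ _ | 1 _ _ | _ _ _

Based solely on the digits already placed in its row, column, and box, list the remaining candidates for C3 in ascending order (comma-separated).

Row 3 already contains {2, 5, 6, 7}.
Column C already contains {1, 4, 7}.
Its 3×3 block (box 1) already contains {2, 3, 5, 7}.
Removing those from 1–9 leaves {8, 9} as the candidates for C3.

8,9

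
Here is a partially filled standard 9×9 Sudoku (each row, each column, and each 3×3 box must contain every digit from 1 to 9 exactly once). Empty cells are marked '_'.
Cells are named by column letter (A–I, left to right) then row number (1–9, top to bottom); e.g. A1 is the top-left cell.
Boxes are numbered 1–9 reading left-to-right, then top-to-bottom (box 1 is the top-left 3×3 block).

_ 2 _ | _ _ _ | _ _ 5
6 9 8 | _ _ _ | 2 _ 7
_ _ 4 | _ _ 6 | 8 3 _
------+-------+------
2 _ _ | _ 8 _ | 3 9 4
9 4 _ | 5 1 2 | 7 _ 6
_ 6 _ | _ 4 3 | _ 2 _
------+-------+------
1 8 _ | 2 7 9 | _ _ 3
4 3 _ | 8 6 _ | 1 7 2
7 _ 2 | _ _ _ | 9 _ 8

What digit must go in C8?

9

Cell C8 itself could take any of {5, 9} by direct elimination.
Consider where 9 can go in box 7.
C7 is out (row 7 already has a 9).
B9 is out (row 9 already has a 9).
So the only cell in box 7 that can hold 9 is C8.
Therefore C8 = 9.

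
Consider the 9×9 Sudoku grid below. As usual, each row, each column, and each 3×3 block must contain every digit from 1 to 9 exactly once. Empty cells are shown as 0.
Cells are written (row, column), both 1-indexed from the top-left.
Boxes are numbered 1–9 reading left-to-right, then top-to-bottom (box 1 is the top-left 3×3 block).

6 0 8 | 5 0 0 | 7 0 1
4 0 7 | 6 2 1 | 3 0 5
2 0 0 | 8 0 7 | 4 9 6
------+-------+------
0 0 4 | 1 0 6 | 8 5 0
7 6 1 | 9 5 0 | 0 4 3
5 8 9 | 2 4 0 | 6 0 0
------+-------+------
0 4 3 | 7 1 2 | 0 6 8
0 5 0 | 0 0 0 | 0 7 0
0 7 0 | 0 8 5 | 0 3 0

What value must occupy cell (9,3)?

Cell (9,3) itself could take any of {2, 6} by direct elimination.
Consider where 6 can go in row 9.
(9,1) is out (column 1 already has a 6).
(9,4) is out (column 4 already has a 6).
(9,7) is out (column 7 already has a 6).
(9,9) is out (column 9 already has a 6).
So the only cell in row 9 that can hold 6 is (9,3).
Therefore (9,3) = 6.

6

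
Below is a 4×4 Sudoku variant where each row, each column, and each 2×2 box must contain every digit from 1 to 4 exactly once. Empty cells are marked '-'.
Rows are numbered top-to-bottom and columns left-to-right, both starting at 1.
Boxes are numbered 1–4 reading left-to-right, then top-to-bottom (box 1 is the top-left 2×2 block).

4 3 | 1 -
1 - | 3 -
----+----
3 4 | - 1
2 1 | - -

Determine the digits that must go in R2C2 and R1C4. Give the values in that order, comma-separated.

2,2

For R2C2:
  Row 2 already contains {1, 3}.
  Column 2 already contains {1, 3, 4}.
  Its 2×2 block (box 1) already contains {1, 3, 4}.
  The only value from 1–4 not eliminated is 2, so R2C2 = 2.
For R1C4:
  Row 1 already contains {1, 3, 4}.
  Column 4 already contains {1}.
  Its 2×2 block (box 2) already contains {1, 3}.
  The only value from 1–4 not eliminated is 2, so R1C4 = 2.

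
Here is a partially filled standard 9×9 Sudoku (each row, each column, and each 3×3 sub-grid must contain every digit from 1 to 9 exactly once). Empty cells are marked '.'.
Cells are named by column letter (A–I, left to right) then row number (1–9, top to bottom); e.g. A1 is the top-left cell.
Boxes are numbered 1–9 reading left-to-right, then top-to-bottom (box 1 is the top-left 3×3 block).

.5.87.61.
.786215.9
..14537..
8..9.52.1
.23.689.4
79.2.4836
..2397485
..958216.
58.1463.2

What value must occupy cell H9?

Cell H9 itself could take any of {7, 9} by direct elimination.
Consider where 9 can go in box 9.
I8 is out (row 8 already has a 9).
So the only cell in box 9 that can hold 9 is H9.
Therefore H9 = 9.

9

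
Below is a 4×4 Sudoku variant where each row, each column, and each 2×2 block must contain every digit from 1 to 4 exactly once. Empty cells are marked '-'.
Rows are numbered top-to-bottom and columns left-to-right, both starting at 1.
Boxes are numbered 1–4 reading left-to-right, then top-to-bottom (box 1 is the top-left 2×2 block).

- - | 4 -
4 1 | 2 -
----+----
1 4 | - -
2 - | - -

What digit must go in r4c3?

1

Cell r4c3 itself could take any of {1, 3} by direct elimination.
Consider where 1 can go in column 3.
r3c3 is out (row 3 already has a 1).
So the only cell in column 3 that can hold 1 is r4c3.
Therefore r4c3 = 1.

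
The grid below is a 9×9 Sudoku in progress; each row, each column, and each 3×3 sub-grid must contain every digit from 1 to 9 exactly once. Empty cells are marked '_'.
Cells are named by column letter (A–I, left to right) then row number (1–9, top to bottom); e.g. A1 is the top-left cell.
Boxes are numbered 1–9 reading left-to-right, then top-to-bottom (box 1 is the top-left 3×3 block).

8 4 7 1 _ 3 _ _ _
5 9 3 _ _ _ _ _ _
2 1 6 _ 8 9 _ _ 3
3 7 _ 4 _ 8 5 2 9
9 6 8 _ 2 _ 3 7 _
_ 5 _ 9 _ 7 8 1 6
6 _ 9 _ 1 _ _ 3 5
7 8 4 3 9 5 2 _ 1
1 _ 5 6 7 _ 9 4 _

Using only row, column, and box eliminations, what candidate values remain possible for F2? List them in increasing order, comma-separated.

2,4,6

Row 2 already contains {3, 5, 9}.
Column F already contains {3, 5, 7, 8, 9}.
Its 3×3 block (box 2) already contains {1, 3, 8, 9}.
Removing those from 1–9 leaves {2, 4, 6} as the candidates for F2.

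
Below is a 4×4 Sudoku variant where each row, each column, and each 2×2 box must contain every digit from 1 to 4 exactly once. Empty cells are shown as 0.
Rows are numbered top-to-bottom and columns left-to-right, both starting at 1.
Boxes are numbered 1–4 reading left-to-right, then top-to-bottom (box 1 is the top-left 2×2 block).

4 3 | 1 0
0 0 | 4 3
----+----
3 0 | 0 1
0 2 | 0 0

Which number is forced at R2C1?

2

Cell R2C1 itself could take any of {1, 2} by direct elimination.
Consider where 2 can go in column 1.
R4C1 is out (row 4 already has a 2).
So the only cell in column 1 that can hold 2 is R2C1.
Therefore R2C1 = 2.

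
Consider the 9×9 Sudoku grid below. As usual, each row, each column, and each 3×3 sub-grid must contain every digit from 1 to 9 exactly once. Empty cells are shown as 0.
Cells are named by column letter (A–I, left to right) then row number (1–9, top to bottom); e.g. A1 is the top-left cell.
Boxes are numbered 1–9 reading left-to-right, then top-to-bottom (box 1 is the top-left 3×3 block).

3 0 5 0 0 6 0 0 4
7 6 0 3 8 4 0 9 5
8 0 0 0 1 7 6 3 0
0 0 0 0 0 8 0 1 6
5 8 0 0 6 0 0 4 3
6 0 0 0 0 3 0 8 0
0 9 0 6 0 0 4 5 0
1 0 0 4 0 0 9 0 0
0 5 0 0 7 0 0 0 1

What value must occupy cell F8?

Cell F8 itself could take any of {2, 5} by direct elimination.
Consider where 5 can go in column F.
F5 is out (row 5 already has a 5).
F7 is out (row 7 already has a 5).
F9 is out (row 9 already has a 5).
So the only cell in column F that can hold 5 is F8.
Therefore F8 = 5.

5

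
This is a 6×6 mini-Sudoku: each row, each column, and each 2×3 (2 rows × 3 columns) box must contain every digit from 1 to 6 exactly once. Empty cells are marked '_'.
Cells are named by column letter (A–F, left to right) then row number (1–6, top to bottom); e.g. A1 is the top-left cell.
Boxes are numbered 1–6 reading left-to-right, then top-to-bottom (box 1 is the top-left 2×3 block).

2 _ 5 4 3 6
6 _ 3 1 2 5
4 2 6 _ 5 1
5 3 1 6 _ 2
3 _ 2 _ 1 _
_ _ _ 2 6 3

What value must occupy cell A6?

1

Row 6 already contains {2, 3, 6}.
Column A already contains {2, 3, 4, 5, 6}.
Its 2×3 block (box 5) already contains {2, 3}.
The only value from 1–6 not eliminated is 1, so A6 = 1.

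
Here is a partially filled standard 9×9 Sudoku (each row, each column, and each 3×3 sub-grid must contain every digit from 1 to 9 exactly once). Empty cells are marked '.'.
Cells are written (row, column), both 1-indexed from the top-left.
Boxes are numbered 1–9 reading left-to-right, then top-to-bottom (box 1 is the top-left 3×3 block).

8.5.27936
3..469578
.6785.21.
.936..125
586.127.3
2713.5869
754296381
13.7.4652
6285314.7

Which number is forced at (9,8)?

Row 9 already contains {1, 2, 3, 4, 5, 6, 7, 8}.
Column 8 already contains {1, 2, 3, 5, 6, 7, 8}.
Its 3×3 block (box 9) already contains {1, 2, 3, 4, 5, 6, 7, 8}.
The only value from 1–9 not eliminated is 9, so (9,8) = 9.

9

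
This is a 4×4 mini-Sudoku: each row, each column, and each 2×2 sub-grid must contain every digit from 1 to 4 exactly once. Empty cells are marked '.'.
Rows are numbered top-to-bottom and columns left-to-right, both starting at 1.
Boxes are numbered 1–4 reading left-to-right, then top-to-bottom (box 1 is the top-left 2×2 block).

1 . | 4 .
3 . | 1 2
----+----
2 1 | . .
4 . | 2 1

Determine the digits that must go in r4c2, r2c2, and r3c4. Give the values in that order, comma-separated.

For r4c2:
  Row 4 already contains {1, 2, 4}.
  Column 2 already contains {1}.
  Its 2×2 block (box 3) already contains {1, 2, 4}.
  The only value from 1–4 not eliminated is 3, so r4c2 = 3.
For r2c2:
  Row 2 already contains {1, 2, 3}.
  Column 2 already contains {1}.
  Its 2×2 block (box 1) already contains {1, 3}.
  The only value from 1–4 not eliminated is 4, so r2c2 = 4.
For r3c4:
  Consider where 4 can go in column 4.
  r1c4 is out (row 1 already has a 4).
  So the only cell in column 4 that can hold 4 is r3c4.
  So r3c4 = 4.

3,4,4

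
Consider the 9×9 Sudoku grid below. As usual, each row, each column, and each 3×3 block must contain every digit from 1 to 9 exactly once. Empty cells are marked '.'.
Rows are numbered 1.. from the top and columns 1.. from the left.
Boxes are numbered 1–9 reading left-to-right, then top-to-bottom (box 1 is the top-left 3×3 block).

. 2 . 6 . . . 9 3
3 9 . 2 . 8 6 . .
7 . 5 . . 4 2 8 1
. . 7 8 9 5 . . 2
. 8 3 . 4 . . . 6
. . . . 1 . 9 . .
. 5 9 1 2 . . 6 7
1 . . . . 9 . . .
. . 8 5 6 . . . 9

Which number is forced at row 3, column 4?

9

Cell row 3, column 4 itself could take any of {3, 9} by direct elimination.
Consider where 9 can go in row 3.
row 3, column 2 is out (column 2 already has a 9).
row 3, column 5 is out (column 5 already has a 9).
So the only cell in row 3 that can hold 9 is row 3, column 4.
Therefore row 3, column 4 = 9.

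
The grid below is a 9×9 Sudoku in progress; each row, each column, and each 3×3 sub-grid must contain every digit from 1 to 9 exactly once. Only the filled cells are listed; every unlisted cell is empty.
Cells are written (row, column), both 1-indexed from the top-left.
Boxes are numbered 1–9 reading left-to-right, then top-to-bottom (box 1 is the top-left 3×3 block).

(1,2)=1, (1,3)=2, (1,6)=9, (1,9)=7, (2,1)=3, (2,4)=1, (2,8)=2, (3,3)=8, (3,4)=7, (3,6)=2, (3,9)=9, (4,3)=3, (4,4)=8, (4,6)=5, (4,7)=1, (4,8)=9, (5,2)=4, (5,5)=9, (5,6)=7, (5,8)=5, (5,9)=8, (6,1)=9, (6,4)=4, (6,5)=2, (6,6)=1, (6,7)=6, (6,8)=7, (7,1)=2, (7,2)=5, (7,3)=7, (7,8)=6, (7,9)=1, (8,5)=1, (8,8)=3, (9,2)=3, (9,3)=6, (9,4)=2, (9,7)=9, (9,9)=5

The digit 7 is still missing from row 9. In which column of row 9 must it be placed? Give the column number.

5

Consider where 7 can go in row 9.
(9,1) is out (box 7 already has a 7).
(9,6) is out (column 6 already has a 7).
(9,8) is out (column 8 already has a 7).
So the only cell in row 9 that can hold 7 is (9,5).
That is column 5.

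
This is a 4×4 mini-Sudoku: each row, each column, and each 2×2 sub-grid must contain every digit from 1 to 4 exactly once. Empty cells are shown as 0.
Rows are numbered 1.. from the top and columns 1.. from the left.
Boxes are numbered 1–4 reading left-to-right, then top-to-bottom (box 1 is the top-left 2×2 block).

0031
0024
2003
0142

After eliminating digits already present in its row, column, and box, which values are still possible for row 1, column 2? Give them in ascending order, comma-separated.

2,4

Row 1 already contains {1, 3}.
Column 2 already contains {1}.
Its 2×2 block (box 1) already contains {}.
Removing those from 1–4 leaves {2, 4} as the candidates for row 1, column 2.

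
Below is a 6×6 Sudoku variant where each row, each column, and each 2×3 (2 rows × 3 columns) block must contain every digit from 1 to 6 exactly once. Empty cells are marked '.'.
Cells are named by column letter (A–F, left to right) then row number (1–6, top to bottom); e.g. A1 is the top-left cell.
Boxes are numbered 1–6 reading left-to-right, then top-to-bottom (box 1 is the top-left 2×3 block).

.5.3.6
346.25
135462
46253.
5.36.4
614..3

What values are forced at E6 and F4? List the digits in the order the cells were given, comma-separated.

For E6:
  Row 6 already contains {1, 3, 4, 6}.
  Column E already contains {2, 3, 6}.
  Its 2×3 block (box 6) already contains {3, 4, 6}.
  The only value from 1–6 not eliminated is 5, so E6 = 5.
For F4:
  Row 4 already contains {2, 3, 4, 5, 6}.
  Column F already contains {2, 3, 4, 5, 6}.
  Its 2×3 block (box 4) already contains {2, 3, 4, 5, 6}.
  The only value from 1–6 not eliminated is 1, so F4 = 1.

5,1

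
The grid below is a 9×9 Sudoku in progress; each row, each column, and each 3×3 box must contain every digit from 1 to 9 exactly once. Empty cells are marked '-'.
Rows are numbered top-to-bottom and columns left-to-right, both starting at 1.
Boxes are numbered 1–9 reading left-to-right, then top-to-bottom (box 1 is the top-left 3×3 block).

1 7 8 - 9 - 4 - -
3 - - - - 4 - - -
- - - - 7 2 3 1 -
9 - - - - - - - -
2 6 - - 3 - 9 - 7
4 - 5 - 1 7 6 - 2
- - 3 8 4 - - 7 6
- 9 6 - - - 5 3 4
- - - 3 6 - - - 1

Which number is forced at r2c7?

7

Cell r2c7 itself could take any of {2, 7, 8} by direct elimination.
Consider where 7 can go in box 3.
r1c8 is out (row 1 already has a 7).
r1c9 is out (row 1 already has a 7).
r2c8 is out (column 8 already has a 7).
r2c9 is out (column 9 already has a 7).
r3c9 is out (row 3 already has a 7).
So the only cell in box 3 that can hold 7 is r2c7.
Therefore r2c7 = 7.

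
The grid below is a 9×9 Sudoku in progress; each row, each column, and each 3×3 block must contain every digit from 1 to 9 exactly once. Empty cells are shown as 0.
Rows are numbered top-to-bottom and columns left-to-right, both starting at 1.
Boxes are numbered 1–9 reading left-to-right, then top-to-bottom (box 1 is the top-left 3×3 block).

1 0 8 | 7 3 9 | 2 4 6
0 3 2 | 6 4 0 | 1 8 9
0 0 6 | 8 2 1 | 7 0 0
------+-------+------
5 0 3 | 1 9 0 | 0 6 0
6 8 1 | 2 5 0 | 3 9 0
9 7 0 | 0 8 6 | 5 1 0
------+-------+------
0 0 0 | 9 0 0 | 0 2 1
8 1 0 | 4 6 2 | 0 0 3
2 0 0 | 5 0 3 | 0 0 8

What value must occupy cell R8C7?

Row 8 already contains {1, 2, 3, 4, 6, 8}.
Column 7 already contains {1, 2, 3, 5, 7}.
Its 3×3 block (box 9) already contains {1, 2, 3, 8}.
The only value from 1–9 not eliminated is 9, so R8C7 = 9.

9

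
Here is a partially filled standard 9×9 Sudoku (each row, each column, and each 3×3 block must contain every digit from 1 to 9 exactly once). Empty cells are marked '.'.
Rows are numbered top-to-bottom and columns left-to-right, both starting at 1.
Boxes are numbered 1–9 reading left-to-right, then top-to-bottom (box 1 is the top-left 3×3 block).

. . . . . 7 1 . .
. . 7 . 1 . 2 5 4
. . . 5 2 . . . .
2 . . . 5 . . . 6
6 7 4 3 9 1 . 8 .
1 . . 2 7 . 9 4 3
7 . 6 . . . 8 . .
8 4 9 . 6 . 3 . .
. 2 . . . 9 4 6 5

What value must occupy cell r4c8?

1

Cell r4c8 itself could take any of {1, 7} by direct elimination.
Consider where 1 can go in row 4.
r4c2 is out (box 4 already has a 1).
r4c3 is out (box 4 already has a 1).
r4c4 is out (box 5 already has a 1).
r4c6 is out (column 6 already has a 1).
r4c7 is out (column 7 already has a 1).
So the only cell in row 4 that can hold 1 is r4c8.
Therefore r4c8 = 1.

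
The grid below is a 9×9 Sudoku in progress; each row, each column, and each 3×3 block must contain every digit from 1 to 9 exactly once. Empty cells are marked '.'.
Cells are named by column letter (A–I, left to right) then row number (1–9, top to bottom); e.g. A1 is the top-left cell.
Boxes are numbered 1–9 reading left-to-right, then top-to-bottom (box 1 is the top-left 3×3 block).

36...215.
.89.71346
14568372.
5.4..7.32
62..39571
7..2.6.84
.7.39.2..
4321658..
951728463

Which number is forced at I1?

8

Cell I1 itself could take any of {8, 9} by direct elimination.
Consider where 8 can go in box 3.
I3 is out (row 3 already has a 8).
So the only cell in box 3 that can hold 8 is I1.
Therefore I1 = 8.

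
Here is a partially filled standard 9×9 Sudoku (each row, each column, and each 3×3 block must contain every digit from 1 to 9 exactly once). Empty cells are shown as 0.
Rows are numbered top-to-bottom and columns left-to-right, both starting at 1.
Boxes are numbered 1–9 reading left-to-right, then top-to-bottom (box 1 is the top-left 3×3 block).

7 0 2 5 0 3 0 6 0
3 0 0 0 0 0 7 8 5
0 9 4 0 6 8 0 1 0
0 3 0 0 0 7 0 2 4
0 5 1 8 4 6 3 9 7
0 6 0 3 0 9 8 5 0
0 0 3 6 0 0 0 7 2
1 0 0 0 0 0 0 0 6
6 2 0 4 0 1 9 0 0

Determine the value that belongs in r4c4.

1

Row 4 already contains {2, 3, 4, 7}.
Column 4 already contains {3, 4, 5, 6, 8}.
Its 3×3 block (box 5) already contains {3, 4, 6, 7, 8, 9}.
The only value from 1–9 not eliminated is 1, so r4c4 = 1.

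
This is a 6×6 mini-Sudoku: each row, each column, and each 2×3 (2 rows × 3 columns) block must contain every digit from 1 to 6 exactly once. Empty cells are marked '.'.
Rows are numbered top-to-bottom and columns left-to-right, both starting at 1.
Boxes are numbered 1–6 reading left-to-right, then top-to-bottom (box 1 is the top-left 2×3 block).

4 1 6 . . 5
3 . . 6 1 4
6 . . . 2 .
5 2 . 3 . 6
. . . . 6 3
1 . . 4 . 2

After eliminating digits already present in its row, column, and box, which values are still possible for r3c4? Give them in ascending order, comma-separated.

1,5

Row 3 already contains {2, 6}.
Column 4 already contains {3, 4, 6}.
Its 2×3 block (box 4) already contains {2, 3, 6}.
Removing those from 1–6 leaves {1, 5} as the candidates for r3c4.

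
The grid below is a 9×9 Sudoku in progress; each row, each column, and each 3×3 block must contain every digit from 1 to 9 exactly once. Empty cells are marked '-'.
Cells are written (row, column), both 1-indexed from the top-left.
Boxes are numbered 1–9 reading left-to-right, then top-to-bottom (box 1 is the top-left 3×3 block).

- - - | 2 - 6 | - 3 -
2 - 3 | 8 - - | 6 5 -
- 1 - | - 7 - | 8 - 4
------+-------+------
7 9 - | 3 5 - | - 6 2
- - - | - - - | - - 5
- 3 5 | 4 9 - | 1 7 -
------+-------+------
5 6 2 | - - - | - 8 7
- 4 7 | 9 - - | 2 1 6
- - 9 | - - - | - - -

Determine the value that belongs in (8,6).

Cell (8,6) itself could take any of {3, 5, 8} by direct elimination.
Consider where 5 can go in row 8.
(8,1) is out (column 1 already has a 5).
(8,5) is out (column 5 already has a 5).
So the only cell in row 8 that can hold 5 is (8,6).
Therefore (8,6) = 5.

5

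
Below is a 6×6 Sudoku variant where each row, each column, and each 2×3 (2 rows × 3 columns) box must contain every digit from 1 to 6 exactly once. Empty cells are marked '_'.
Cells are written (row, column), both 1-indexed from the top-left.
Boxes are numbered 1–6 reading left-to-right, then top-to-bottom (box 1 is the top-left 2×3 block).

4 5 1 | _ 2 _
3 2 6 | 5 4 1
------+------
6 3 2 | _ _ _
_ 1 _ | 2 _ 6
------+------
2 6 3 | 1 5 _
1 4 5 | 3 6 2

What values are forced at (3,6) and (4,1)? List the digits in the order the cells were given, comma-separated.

5,5

For (3,6):
  Consider where 5 can go in row 3.
  (3,4) is out (column 4 already has a 5).
  (3,5) is out (column 5 already has a 5).
  So the only cell in row 3 that can hold 5 is (3,6).
  So (3,6) = 5.
For (4,1):
  Row 4 already contains {1, 2, 6}.
  Column 1 already contains {1, 2, 3, 4, 6}.
  Its 2×3 block (box 3) already contains {1, 2, 3, 6}.
  The only value from 1–6 not eliminated is 5, so (4,1) = 5.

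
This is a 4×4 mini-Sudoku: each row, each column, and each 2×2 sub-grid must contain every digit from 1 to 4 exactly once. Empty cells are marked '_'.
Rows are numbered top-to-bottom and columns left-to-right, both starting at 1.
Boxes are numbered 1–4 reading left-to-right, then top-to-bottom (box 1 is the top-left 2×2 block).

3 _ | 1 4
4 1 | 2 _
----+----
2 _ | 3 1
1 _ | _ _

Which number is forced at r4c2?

3

Cell r4c2 itself could take any of {3, 4} by direct elimination.
Consider where 3 can go in column 2.
r1c2 is out (row 1 already has a 3).
r3c2 is out (row 3 already has a 3).
So the only cell in column 2 that can hold 3 is r4c2.
Therefore r4c2 = 3.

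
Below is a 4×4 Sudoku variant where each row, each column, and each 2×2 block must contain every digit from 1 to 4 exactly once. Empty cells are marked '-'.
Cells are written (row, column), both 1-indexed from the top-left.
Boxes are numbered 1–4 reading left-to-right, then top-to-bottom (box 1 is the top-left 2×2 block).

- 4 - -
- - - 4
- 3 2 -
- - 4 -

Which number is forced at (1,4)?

2

Cell (1,4) itself could take any of {1, 2, 3} by direct elimination.
Consider where 2 can go in box 2.
(1,3) is out (column 3 already has a 2).
(2,3) is out (column 3 already has a 2).
So the only cell in box 2 that can hold 2 is (1,4).
Therefore (1,4) = 2.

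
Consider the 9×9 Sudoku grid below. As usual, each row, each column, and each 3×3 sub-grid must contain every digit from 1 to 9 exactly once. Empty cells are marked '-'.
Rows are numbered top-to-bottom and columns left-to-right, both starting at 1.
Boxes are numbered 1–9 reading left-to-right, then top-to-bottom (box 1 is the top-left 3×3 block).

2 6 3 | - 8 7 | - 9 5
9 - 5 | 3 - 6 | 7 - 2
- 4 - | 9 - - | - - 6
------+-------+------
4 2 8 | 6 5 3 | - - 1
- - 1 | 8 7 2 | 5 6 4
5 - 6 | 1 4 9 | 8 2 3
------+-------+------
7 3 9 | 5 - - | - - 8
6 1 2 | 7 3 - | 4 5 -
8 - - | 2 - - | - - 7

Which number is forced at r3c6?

5

Cell r3c6 itself could take any of {1, 5} by direct elimination.
Consider where 5 can go in row 3.
r3c1 is out (column 1 already has a 5).
r3c3 is out (column 3 already has a 5).
r3c5 is out (column 5 already has a 5).
r3c7 is out (column 7 already has a 5).
r3c8 is out (column 8 already has a 5).
So the only cell in row 3 that can hold 5 is r3c6.
Therefore r3c6 = 5.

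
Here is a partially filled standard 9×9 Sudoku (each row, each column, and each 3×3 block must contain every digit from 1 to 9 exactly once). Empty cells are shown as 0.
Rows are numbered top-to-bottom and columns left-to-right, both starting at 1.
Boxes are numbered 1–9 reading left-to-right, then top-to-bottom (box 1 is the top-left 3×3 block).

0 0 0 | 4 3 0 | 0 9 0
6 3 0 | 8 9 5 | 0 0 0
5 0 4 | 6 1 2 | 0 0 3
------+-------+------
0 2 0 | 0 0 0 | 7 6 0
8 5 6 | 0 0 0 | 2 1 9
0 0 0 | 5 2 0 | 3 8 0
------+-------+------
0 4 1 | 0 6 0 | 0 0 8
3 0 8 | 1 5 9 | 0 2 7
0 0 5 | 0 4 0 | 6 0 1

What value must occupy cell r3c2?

9

Cell r3c2 itself could take any of {7, 8, 9} by direct elimination.
Consider where 9 can go in row 3.
r3c7 is out (box 3 already has a 9).
r3c8 is out (column 8 already has a 9).
So the only cell in row 3 that can hold 9 is r3c2.
Therefore r3c2 = 9.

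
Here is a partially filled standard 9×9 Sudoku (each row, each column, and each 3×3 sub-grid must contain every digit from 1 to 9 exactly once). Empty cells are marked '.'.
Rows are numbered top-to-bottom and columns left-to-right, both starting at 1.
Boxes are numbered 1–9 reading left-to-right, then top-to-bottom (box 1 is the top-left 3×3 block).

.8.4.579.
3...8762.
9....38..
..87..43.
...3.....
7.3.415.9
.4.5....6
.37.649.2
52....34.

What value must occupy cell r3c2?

7

Cell r3c2 itself could take any of {1, 5, 6, 7} by direct elimination.
Consider where 7 can go in column 2.
r2c2 is out (row 2 already has a 7).
r4c2 is out (row 4 already has a 7).
r5c2 is out (box 4 already has a 7).
r6c2 is out (row 6 already has a 7).
So the only cell in column 2 that can hold 7 is r3c2.
Therefore r3c2 = 7.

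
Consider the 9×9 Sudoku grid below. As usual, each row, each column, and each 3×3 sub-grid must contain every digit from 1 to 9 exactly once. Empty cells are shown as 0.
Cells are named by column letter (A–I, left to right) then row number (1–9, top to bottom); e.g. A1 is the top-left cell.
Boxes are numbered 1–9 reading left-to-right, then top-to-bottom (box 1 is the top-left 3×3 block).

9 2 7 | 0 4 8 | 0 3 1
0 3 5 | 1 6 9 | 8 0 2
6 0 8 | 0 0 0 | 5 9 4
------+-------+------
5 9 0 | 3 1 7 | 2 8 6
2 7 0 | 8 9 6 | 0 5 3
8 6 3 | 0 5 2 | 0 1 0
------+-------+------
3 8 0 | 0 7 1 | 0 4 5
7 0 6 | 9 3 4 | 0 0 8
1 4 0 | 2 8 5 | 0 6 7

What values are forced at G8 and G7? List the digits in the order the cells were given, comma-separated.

For G8:
  Row 8 already contains {3, 4, 6, 7, 8, 9}.
  Column G already contains {2, 5, 8}.
  Its 3×3 block (box 9) already contains {4, 5, 6, 7, 8}.
  The only value from 1–9 not eliminated is 1, so G8 = 1.
For G7:
  Row 7 already contains {1, 3, 4, 5, 7, 8}.
  Column G already contains {2, 5, 8}.
  Its 3×3 block (box 9) already contains {4, 5, 6, 7, 8}.
  The only value from 1–9 not eliminated is 9, so G7 = 9.

1,9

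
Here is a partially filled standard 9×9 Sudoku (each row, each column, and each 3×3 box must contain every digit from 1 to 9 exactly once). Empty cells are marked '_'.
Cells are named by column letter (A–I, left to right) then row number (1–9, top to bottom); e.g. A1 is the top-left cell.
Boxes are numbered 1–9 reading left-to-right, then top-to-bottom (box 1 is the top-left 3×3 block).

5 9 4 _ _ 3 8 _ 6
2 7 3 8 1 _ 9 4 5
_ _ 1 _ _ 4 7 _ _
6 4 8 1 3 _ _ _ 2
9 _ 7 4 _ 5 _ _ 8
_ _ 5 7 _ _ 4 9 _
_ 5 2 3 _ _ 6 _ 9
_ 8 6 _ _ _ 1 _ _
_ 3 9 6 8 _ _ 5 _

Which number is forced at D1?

2

Row 1 already contains {3, 4, 5, 6, 8, 9}.
Column D already contains {1, 3, 4, 6, 7, 8}.
Its 3×3 block (box 2) already contains {1, 3, 4, 8}.
The only value from 1–9 not eliminated is 2, so D1 = 2.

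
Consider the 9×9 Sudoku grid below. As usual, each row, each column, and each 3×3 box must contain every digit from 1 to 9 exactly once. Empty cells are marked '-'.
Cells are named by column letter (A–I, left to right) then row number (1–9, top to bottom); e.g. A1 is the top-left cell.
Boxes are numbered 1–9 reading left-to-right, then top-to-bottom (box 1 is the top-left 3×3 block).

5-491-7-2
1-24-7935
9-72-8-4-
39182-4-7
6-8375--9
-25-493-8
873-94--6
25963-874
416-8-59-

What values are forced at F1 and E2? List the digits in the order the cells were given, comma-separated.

3,6

For F1:
  Consider where 3 can go in box 2.
  E2 is out (row 2 already has a 3).
  E3 is out (column E already has a 3).
  So the only cell in box 2 that can hold 3 is F1.
  So F1 = 3.
For E2:
  Row 2 already contains {1, 2, 3, 4, 5, 7, 9}.
  Column E already contains {1, 2, 3, 4, 7, 8, 9}.
  Its 3×3 block (box 2) already contains {1, 2, 4, 7, 8, 9}.
  The only value from 1–9 not eliminated is 6, so E2 = 6.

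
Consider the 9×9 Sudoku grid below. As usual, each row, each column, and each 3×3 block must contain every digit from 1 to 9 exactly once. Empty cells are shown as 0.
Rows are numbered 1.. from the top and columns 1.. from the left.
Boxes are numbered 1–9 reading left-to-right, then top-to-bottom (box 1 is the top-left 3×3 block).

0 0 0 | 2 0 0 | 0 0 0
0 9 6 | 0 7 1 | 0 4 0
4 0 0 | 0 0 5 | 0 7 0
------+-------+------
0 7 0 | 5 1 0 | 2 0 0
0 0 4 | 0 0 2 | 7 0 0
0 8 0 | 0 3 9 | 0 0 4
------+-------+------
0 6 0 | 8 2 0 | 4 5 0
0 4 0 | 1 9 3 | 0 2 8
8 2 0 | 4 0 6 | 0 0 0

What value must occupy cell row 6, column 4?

Cell row 6, column 4 itself could take any of {6, 7} by direct elimination.
Consider where 7 can go in box 5.
row 4, column 6 is out (row 4 already has a 7).
row 5, column 4 is out (row 5 already has a 7).
row 5, column 5 is out (row 5 already has a 7).
So the only cell in box 5 that can hold 7 is row 6, column 4.
Therefore row 6, column 4 = 7.

7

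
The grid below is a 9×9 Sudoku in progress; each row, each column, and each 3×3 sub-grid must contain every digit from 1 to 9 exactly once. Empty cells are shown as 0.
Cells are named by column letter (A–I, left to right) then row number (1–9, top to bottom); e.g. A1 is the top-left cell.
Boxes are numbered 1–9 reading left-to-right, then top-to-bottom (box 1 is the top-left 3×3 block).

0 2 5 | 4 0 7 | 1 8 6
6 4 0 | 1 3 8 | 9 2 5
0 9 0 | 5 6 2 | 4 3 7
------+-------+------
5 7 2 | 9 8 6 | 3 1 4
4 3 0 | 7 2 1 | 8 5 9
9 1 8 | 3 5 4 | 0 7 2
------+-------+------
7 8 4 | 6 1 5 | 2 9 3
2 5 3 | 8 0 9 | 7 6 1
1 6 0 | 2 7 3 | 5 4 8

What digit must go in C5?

Row 5 already contains {1, 2, 3, 4, 5, 7, 8, 9}.
Column C already contains {2, 3, 4, 5, 8}.
Its 3×3 block (box 4) already contains {1, 2, 3, 4, 5, 7, 8, 9}.
The only value from 1–9 not eliminated is 6, so C5 = 6.

6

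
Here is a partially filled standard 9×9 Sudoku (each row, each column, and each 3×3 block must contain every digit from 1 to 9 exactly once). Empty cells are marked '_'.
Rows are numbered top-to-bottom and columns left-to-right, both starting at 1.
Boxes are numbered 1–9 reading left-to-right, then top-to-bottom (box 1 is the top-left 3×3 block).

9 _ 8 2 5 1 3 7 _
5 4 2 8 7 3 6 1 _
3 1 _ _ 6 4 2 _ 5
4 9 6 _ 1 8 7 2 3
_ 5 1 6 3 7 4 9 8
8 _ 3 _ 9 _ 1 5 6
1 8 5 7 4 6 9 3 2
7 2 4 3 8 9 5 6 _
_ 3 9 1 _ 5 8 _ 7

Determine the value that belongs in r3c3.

Row 3 already contains {1, 2, 3, 4, 5, 6}.
Column 3 already contains {1, 2, 3, 4, 5, 6, 8, 9}.
Its 3×3 block (box 1) already contains {1, 2, 3, 4, 5, 8, 9}.
The only value from 1–9 not eliminated is 7, so r3c3 = 7.

7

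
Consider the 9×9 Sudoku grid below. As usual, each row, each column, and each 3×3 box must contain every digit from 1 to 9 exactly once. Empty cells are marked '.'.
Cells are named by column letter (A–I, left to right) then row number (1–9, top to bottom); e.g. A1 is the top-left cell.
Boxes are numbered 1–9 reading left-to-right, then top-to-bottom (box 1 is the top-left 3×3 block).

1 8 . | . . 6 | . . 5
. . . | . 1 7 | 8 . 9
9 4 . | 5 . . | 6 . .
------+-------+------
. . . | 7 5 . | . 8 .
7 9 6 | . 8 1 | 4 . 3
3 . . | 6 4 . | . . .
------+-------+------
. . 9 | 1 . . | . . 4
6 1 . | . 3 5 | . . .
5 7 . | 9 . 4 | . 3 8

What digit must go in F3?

8

Cell F3 itself could take any of {2, 3, 8} by direct elimination.
Consider where 8 can go in box 2.
D1 is out (row 1 already has a 8).
E1 is out (row 1 already has a 8).
D2 is out (row 2 already has a 8).
E3 is out (column E already has a 8).
So the only cell in box 2 that can hold 8 is F3.
Therefore F3 = 8.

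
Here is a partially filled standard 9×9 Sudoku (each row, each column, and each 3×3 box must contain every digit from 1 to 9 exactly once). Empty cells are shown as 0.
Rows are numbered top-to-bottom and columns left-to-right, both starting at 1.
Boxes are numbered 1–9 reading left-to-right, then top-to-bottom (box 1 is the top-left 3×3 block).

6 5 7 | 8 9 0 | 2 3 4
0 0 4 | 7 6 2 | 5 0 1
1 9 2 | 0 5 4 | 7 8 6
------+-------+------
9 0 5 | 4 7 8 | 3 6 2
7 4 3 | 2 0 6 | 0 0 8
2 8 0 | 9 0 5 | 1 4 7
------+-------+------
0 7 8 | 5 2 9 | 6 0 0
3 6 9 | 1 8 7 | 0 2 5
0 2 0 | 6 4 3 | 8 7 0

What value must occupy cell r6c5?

Row 6 already contains {1, 2, 4, 5, 7, 8, 9}.
Column 5 already contains {2, 4, 5, 6, 7, 8, 9}.
Its 3×3 block (box 5) already contains {2, 4, 5, 6, 7, 8, 9}.
The only value from 1–9 not eliminated is 3, so r6c5 = 3.

3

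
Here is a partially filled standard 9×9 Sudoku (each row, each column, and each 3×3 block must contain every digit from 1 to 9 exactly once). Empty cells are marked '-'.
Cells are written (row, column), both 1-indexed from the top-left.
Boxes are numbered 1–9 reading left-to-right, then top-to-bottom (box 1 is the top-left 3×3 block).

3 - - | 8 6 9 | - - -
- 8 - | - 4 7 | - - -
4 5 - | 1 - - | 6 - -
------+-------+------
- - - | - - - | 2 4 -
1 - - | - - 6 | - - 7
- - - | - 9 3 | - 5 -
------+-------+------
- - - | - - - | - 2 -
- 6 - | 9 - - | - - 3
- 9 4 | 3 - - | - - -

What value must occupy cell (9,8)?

Cell (9,8) itself could take any of {1, 6, 7, 8} by direct elimination.
Consider where 6 can go in column 8.
(1,8) is out (row 1 already has a 6).
(2,8) is out (box 3 already has a 6).
(3,8) is out (row 3 already has a 6).
(5,8) is out (row 5 already has a 6).
(8,8) is out (row 8 already has a 6).
So the only cell in column 8 that can hold 6 is (9,8).
Therefore (9,8) = 6.

6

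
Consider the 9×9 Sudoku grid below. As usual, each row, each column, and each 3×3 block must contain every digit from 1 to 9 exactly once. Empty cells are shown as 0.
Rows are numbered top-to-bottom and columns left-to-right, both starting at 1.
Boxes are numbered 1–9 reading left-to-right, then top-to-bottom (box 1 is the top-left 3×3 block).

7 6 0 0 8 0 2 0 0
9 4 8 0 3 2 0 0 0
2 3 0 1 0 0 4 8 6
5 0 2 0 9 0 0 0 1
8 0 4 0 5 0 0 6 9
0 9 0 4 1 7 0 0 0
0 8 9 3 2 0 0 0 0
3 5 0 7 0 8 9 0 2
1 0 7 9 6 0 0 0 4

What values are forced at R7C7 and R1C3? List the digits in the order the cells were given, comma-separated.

6,1

For R7C7:
  Consider where 6 can go in column 7.
  R2C7 is out (box 3 already has a 6).
  R4C7 is out (box 6 already has a 6).
  R5C7 is out (row 5 already has a 6).
  R6C7 is out (box 6 already has a 6).
  R9C7 is out (row 9 already has a 6).
  So the only cell in column 7 that can hold 6 is R7C7.
  So R7C7 = 6.
For R1C3:
  Consider where 1 can go in box 1.
  R3C3 is out (row 3 already has a 1).
  So the only cell in box 1 that can hold 1 is R1C3.
  So R1C3 = 1.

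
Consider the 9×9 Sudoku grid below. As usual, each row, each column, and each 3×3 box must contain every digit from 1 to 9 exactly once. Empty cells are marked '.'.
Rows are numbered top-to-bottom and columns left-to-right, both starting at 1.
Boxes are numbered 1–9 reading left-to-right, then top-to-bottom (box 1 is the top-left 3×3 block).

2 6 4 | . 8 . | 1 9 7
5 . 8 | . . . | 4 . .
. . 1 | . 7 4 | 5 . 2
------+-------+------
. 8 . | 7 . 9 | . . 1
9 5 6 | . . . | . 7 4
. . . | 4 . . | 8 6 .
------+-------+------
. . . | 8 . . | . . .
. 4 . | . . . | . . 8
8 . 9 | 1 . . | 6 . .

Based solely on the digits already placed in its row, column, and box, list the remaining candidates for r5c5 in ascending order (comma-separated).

Row 5 already contains {4, 5, 6, 7, 9}.
Column 5 already contains {7, 8}.
Its 3×3 block (box 5) already contains {4, 7, 9}.
Removing those from 1–9 leaves {1, 2, 3} as the candidates for r5c5.

1,2,3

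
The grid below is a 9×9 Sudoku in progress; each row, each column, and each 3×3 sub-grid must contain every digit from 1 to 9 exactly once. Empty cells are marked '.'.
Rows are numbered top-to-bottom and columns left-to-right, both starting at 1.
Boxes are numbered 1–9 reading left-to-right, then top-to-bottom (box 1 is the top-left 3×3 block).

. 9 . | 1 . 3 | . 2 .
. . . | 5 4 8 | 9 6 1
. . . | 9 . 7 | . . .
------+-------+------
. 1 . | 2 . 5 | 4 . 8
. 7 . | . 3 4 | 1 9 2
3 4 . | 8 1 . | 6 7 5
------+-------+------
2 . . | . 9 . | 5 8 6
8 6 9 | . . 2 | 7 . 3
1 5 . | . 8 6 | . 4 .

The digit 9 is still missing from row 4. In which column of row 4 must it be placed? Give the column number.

Consider where 9 can go in row 4.
R4C3 is out (column 3 already has a 9).
R4C5 is out (column 5 already has a 9).
R4C8 is out (column 8 already has a 9).
So the only cell in row 4 that can hold 9 is R4C1.
That is column 1.

1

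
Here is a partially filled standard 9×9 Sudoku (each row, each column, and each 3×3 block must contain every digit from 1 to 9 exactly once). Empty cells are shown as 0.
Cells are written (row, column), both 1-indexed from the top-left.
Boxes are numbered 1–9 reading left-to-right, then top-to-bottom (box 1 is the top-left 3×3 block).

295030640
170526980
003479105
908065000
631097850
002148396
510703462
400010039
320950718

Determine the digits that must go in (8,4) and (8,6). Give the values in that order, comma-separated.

For (8,4):
  Consider where 6 can go in box 8.
  (7,5) is out (row 7 already has a 6).
  (8,6) is out (column 6 already has a 6).
  (9,6) is out (column 6 already has a 6).
  So the only cell in box 8 that can hold 6 is (8,4).
  So (8,4) = 6.
For (8,6):
  Row 8 already contains {1, 3, 4, 9}.
  Column 6 already contains {3, 5, 6, 7, 8, 9}.
  Its 3×3 block (box 8) already contains {1, 3, 5, 7, 9}.
  The only value from 1–9 not eliminated is 2, so (8,6) = 2.

6,2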